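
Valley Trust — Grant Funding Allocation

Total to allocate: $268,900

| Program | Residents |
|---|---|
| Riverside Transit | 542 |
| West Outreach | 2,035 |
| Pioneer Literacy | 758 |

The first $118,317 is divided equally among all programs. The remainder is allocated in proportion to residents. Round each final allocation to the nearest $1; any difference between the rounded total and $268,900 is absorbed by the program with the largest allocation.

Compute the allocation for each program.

Equal tier: $118,317 ÷ 3 = $39,439 apiece.
Remainder $150,583 by residents (total 3,335): Riverside Transit 24,472.56 → $24,473; West Outreach 91,884.98 → $91,885; Pioneer Literacy 34,225.46 → $34,225.
Totals: Riverside Transit $39,439 + $24,473 = $63,912; West Outreach $39,439 + $91,885 = $131,324; Pioneer Literacy $39,439 + $34,225 = $73,664.

Riverside Transit: $63,912; West Outreach: $131,324; Pioneer Literacy: $73,664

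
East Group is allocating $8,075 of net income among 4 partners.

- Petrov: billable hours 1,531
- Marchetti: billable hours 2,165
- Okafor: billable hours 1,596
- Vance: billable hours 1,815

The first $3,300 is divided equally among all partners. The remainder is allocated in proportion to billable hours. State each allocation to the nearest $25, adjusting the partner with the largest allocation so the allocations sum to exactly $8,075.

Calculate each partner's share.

$3,300 shared equally gives $825 per partner.
Remainder $4,775 by billable hours (total 7,107): Petrov 1,028.64 → $1,025; Marchetti 1,454.60 → $1,450; Okafor 1,072.31 → $1,075; Vance 1,219.45 → $1,225.
Totals: Petrov $825 + $1,025 = $1,850; Marchetti $825 + $1,450 = $2,275; Okafor $825 + $1,075 = $1,900; Vance $825 + $1,225 = $2,050.

Petrov: $1,850 | Marchetti: $2,275 | Okafor: $1,900 | Vance: $2,050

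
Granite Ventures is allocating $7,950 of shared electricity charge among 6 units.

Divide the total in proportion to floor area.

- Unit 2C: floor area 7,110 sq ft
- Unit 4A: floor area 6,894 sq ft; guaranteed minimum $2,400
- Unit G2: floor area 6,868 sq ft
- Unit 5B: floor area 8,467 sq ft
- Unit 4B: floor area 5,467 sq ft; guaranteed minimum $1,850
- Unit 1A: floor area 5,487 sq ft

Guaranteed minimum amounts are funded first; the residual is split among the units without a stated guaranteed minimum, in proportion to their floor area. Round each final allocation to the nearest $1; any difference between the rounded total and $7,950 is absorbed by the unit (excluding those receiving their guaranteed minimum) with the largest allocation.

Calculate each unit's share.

Fund the minimums — Unit 4A $2,400; Unit 4B $1,850. Remaining pool $3,700.
Remaining pool split over remaining floor area 27,932: Unit 2C 941.82 → $942; Unit G2 909.77 → $910; Unit 5B 1,121.58 → $1,122; Unit 1A 726.83 → $727.
Rounding difference −$1 applied to Unit 5B → $1,121.

Unit 2C: $942; Unit 4A: $2,400; Unit G2: $910; Unit 5B: $1,121; Unit 4B: $1,850; Unit 1A: $727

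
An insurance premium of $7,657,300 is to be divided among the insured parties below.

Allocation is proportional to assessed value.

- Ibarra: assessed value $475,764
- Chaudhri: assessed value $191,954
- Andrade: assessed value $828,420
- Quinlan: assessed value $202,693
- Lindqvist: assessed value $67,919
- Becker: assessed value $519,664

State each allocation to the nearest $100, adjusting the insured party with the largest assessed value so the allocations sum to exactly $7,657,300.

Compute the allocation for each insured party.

Sum of assessed value: 2,286,414.
Proportional shares: Ibarra 475,764/2,286,414 × $7,657,300 = 1,593,354.34; Chaudhri 191,954/2,286,414 × $7,657,300 = 642,862.30; Andrade 828,420/2,286,414 × $7,657,300 = 2,774,414.64; Quinlan 202,693/2,286,414 × $7,657,300 = 678,827.68; Lindqvist 67,919/2,286,414 × $7,657,300 = 227,463.69; Becker 519,664/2,286,414 × $7,657,300 = 1,740,377.35.
After rounding ($100): Ibarra $1,593,400; Chaudhri $642,900; Andrade $2,774,400; Quinlan $678,800; Lindqvist $227,500; Becker $1,740,400. Sum = $7,657,400.
Difference $7,657,300 − $7,657,400 = −$100 applied to largest assessed value (Andrade): Andrade becomes $2,774,300.

Ibarra: $1,593,400 | Chaudhri: $642,900 | Andrade: $2,774,300 | Quinlan: $678,800 | Lindqvist: $227,500 | Becker: $1,740,400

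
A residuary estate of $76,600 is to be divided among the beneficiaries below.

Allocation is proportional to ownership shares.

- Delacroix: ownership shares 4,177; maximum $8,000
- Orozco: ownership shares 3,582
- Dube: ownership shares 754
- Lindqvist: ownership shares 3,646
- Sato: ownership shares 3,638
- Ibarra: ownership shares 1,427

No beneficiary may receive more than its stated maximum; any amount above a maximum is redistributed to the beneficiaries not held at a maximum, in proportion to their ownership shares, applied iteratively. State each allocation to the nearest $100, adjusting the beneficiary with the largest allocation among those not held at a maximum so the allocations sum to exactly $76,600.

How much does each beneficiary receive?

Delacroix: $8,000 | Orozco: $18,800 | Dube: $4,000 | Lindqvist: $19,200 | Sato: $19,100 | Ibarra: $7,500

Sum of ownership shares: 17,224.
Pro-rata shares before constraints: Delacroix 18,576.30; Orozco 15,930.17; Dube 3,353.25; Lindqvist 16,214.79; Sato 16,179.22; Ibarra 6,346.27.
Capped: Delacroix ($8,000); remaining pool $68,600 reallocated over remaining ownership shares 13,047.
Remaining shares: Orozco 18,833.85 → $18,800; Dube 3,964.47 → $4,000; Lindqvist 19,170.35 → $19,200; Sato 19,128.29 → $19,100; Ibarra 7,503.04 → $7,500.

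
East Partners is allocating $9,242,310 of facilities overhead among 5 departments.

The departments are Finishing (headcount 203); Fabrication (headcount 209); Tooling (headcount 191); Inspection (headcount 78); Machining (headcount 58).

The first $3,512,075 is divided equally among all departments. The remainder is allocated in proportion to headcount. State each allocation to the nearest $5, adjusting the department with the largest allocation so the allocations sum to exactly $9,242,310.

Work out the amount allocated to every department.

$3,512,075 shared equally gives $702,415 per department.
Remainder $5,730,235 by headcount (total 739): Finishing 1,574,069.97 → $1,574,070; Fabrication 1,620,594.20 → $1,620,595; Tooling 1,481,021.50 → $1,481,020; Inspection 604,815.06 → $604,815; Machining 449,734.28 → $449,735.
Totals: Finishing $702,415 + $1,574,070 = $2,276,485; Fabrication $702,415 + $1,620,595 = $2,323,010; Tooling $702,415 + $1,481,020 = $2,183,435; Inspection $702,415 + $604,815 = $1,307,230; Machining $702,415 + $449,735 = $1,152,150.

Finishing: $2,276,485 · Fabrication: $2,323,010 · Tooling: $2,183,435 · Inspection: $1,307,230 · Machining: $1,152,150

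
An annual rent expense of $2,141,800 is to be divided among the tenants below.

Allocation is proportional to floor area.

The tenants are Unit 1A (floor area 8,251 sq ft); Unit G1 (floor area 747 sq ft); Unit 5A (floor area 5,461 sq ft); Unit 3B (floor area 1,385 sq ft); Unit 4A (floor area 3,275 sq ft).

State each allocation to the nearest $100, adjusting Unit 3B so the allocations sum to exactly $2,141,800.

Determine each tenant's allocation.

Unit 1A: $924,300 | Unit G1: $83,700 | Unit 5A: $611,800 | Unit 3B: $155,100 | Unit 4A: $366,900

Floor area total: 19,119.
Proportional shares: Unit 1A 8,251/19,119 × $2,141,800 = 924,315.70; Unit G1 747/19,119 × $2,141,800 = 83,682.44; Unit 5A 5,461/19,119 × $2,141,800 = 611,766.82; Unit 3B 1,385/19,119 × $2,141,800 = 155,154.19; Unit 4A 3,275/19,119 × $2,141,800 = 366,880.85.
After rounding ($100): Unit 1A $924,300; Unit G1 $83,700; Unit 5A $611,800; Unit 3B $155,200; Unit 4A $366,900. Sum = $2,141,900.
Difference $2,141,800 − $2,141,900 = −$100 applied to Unit 3B: Unit 3B becomes $155,100.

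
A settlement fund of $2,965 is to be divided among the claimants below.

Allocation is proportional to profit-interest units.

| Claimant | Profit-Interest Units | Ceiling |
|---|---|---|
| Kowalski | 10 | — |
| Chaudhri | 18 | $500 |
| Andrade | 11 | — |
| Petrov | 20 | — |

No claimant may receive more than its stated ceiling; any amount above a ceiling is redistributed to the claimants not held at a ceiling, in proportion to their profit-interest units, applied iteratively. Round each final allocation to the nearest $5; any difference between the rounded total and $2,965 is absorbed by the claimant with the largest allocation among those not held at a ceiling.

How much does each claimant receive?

Profit-interest units total: 59.
Unconstrained shares: Kowalski 502.54; Chaudhri 904.58; Andrade 552.80; Petrov 1,005.08.
Capped: Chaudhri ($500); balance $2,465 reallocated over remaining profit-interest units 41.
Remaining shares: Kowalski 601.22 → $600; Andrade 661.34 → $660; Petrov 1,202.44 → $1,200.
Rounding difference +$5 applied to Petrov → $1,205.

Kowalski: $600 | Chaudhri: $500 | Andrade: $660 | Petrov: $1,205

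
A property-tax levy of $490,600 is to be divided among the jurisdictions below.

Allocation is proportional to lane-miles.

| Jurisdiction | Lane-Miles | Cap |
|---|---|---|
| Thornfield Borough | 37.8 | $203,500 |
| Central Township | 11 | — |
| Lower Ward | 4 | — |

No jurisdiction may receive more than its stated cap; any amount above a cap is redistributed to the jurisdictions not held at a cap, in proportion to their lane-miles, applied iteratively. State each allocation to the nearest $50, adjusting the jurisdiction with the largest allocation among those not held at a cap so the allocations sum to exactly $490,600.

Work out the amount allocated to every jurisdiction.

Total lane-miles = 52.8.
Unconstrained shares: Thornfield Borough 351,225.00; Central Township 102,208.33; Lower Ward 37,166.67.
Cap binds for Thornfield Borough ($203,500); remaining pool $287,100 reallocated over remaining lane-miles 15.
Remaining shares: Central Township 210,540.00 → $210,550; Lower Ward 76,560.00 → $76,550.

Thornfield Borough: $203,500; Central Township: $210,550; Lower Ward: $76,550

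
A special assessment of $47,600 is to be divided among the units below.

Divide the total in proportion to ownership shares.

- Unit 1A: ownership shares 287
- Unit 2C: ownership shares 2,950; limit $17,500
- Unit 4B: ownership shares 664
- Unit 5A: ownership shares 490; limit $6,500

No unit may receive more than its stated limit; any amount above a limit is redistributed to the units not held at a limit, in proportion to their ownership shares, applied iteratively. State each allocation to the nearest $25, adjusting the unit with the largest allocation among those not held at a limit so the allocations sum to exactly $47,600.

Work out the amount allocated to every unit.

Unit 1A: $7,125; Unit 2C: $17,500; Unit 4B: $16,475; Unit 5A: $6,500

Sum of ownership shares: 4,391.
Proportional shares (ignoring caps): Unit 1A 3,111.18; Unit 2C 31,979.05; Unit 4B 7,198.00; Unit 5A 5,311.77.
Held at cap: Unit 2C ($17,500); remaining pool $30,100 reallocated over remaining ownership shares 1,441.
Held at cap: Unit 5A ($6,500); remaining pool $23,600 reallocated over remaining ownership shares 951.
Redistributed shares: Unit 1A 7,122.19 → $7,125; Unit 4B 16,477.81 → $16,475.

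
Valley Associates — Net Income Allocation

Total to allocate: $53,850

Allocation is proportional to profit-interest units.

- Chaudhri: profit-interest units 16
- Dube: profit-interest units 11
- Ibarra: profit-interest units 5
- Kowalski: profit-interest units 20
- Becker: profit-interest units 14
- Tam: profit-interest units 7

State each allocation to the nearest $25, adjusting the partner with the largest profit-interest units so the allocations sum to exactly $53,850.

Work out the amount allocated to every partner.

Profit-interest units total: 16 + 11 + 5 + 20 + 14 + 7 = 73.
Raw shares: Chaudhri 11,802.74; Dube 8,114.38; Ibarra 3,688.36; Kowalski 14,753.42; Becker 10,327.40; Tam 5,163.70.
After rounding ($25): Chaudhri $11,800; Dube $8,125; Ibarra $3,700; Kowalski $14,750; Becker $10,325; Tam $5,175. Sum = $53,875.
Difference $53,850 − $53,875 = −$25 applied to largest profit-interest units (Kowalski): Kowalski becomes $14,725.

Chaudhri: $11,800; Dube: $8,125; Ibarra: $3,700; Kowalski: $14,725; Becker: $10,325; Tam: $5,175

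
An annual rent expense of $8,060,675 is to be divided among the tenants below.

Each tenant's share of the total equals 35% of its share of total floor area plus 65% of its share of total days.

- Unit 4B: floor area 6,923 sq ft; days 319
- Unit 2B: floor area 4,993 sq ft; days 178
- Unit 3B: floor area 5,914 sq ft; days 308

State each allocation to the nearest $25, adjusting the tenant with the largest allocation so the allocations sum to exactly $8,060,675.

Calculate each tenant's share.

Floor area total 17,830; days total 805.
Composite weights (35% floor area + 65% days): Unit 4B 0.3935; Unit 2B 0.2417; Unit 3B 0.3648.
Proportional shares: Unit 4B 3,171,674.13; Unit 2B 1,948,575.37; Unit 3B 2,940,425.50.
Rounded to nearest $25: Unit 4B $3,171,675; Unit 2B $1,948,575; Unit 3B $2,940,425. Sum = $8,060,675.
No rounding difference to absorb.

Unit 4B: $3,171,675 | Unit 2B: $1,948,575 | Unit 3B: $2,940,425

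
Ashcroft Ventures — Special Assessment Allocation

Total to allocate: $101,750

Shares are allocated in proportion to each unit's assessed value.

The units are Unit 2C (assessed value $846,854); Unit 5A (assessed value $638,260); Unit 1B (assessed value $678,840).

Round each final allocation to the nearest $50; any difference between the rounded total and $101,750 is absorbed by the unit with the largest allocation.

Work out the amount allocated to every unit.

Unit 2C: $39,850 · Unit 5A: $30,000 · Unit 1B: $31,900

Total assessed value = 2,163,954.
Proportional shares: Unit 2C 846,854/2,163,954 × $101,750 = 39,819.42; Unit 5A 638,260/2,163,954 × $101,750 = 30,011.25; Unit 1B 678,840/2,163,954 × $101,750 = 31,919.33.
After rounding ($50): Unit 2C $39,800; Unit 5A $30,000; Unit 1B $31,900. Sum = $101,700.
Difference $101,750 − $101,700 = +$50 applied to largest allocation (Unit 2C): Unit 2C becomes $39,850.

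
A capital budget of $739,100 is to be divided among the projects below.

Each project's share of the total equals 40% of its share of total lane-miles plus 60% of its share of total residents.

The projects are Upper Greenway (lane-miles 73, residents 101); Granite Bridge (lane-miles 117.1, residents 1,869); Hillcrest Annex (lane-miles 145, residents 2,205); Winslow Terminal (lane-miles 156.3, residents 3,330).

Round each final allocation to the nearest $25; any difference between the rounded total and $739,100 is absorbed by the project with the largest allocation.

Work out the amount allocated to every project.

Upper Greenway: $49,875 · Granite Bridge: $180,875 · Hillcrest Annex: $217,525 · Winslow Terminal: $290,825

Lane-miles total 491.4; residents total 7,505.
Combined weights (40% lane-miles + 60% residents): Upper Greenway 0.0675; Granite Bridge 0.2447; Hillcrest Annex 0.2943; Winslow Terminal 0.3935.
Proportional shares: Upper Greenway 49,886.79; Granite Bridge 180,887.25; Hillcrest Annex 217,526.44; Winslow Terminal 290,799.52.
At nearest $25: Upper Greenway $49,875; Granite Bridge $180,875; Hillcrest Annex $217,525; Winslow Terminal $290,800. Sum = $739,075.
Difference $739,100 − $739,075 = +$25 applied to largest allocation (Winslow Terminal): Winslow Terminal becomes $290,825.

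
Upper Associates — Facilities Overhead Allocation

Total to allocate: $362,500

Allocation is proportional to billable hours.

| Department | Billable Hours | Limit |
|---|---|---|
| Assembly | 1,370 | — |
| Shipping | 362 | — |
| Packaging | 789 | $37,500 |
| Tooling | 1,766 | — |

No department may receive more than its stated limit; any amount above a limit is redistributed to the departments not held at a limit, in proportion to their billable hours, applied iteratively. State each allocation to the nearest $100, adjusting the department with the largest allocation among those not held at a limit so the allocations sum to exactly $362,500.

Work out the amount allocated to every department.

Combined billable hours = 4,287.
Proportional shares (ignoring caps): Assembly 115,844.41; Shipping 30,609.98; Packaging 66,716.24; Tooling 149,329.37.
Cap binds for Packaging ($37,500); remaining pool $325,000 reallocated over remaining billable hours 3,498.
Remaining shares: Assembly 127,287.02 → $127,300; Shipping 33,633.50 → $33,600; Tooling 164,079.47 → $164,100.

Assembly: $127,300 | Shipping: $33,600 | Packaging: $37,500 | Tooling: $164,100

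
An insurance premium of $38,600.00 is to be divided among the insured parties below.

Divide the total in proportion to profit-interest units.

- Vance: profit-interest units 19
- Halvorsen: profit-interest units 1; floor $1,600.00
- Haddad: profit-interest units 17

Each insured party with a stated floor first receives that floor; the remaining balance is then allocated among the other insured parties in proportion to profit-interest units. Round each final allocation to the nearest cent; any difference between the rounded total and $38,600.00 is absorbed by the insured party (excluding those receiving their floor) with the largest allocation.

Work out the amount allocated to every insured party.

Vance: $19,527.78 · Halvorsen: $1,600.00 · Haddad: $17,472.22

Minimums first: Halvorsen $1,600.00. Residual $37,000.00.
Residual split over remaining profit-interest units 36: Vance 19,527.7778 → $19,527.78; Haddad 17,472.2222 → $17,472.22.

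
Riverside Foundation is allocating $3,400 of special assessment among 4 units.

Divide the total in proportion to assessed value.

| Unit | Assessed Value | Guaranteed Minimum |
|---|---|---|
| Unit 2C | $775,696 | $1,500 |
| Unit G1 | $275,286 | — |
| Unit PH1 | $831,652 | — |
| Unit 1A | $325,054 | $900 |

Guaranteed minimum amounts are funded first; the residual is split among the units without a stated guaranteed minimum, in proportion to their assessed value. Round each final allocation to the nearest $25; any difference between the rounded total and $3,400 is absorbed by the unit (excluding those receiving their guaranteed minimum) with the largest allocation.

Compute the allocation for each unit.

Guaranteed amounts: Unit 2C $1,500; Unit 1A $900. Remaining pool $1,000.
Remaining pool split over remaining assessed value 1,106,938: Unit G1 248.69 → $250; Unit PH1 751.31 → $750.

Unit 2C: $1,500 | Unit G1: $250 | Unit PH1: $750 | Unit 1A: $900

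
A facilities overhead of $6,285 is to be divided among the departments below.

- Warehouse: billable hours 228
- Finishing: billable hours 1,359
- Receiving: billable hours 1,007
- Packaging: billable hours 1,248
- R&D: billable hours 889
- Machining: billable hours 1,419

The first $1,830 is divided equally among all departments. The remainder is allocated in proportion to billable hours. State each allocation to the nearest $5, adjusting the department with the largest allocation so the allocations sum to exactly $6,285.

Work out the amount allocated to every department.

Equal tier: $1,830 ÷ 6 = $305 apiece.
Remainder $4,455 by billable hours (total 6,150): Warehouse 165.16 → $165; Finishing 984.45 → $985; Receiving 729.46 → $730; Packaging 904.04 → $905; R&D 643.98 → $645; Machining 1,027.91 → $1,030.
Rounding difference −$5 on remainder applied to Machining.
Totals: Warehouse $305 + $165 = $470; Finishing $305 + $985 = $1,290; Receiving $305 + $730 = $1,035; Packaging $305 + $905 = $1,210; R&D $305 + $645 = $950; Machining $305 + $1,025 = $1,330.

Warehouse: $470 · Finishing: $1,290 · Receiving: $1,035 · Packaging: $1,210 · R&D: $950 · Machining: $1,330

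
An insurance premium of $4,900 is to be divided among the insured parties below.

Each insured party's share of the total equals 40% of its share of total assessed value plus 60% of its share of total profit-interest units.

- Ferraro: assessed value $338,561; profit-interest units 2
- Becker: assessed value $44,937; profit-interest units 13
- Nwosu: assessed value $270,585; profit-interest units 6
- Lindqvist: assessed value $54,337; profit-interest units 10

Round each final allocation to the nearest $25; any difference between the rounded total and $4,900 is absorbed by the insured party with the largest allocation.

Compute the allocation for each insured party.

Totals — assessed value 708,420, profit-interest units 31.
Blended shares (40% assessed value + 60% profit-interest units): Ferraro 0.2299; Becker 0.2770; Nwosu 0.2689; Lindqvist 0.2242.
Raw shares: Ferraro 1,126.38; Becker 1,357.23; Nwosu 1,317.67; Lindqvist 1,098.72.
Rounded to nearest $25: Ferraro $1,125; Becker $1,350; Nwosu $1,325; Lindqvist $1,100. Sum = $4,900.
Sum already equals the total — no adjustment.

Ferraro: $1,125 | Becker: $1,350 | Nwosu: $1,325 | Lindqvist: $1,100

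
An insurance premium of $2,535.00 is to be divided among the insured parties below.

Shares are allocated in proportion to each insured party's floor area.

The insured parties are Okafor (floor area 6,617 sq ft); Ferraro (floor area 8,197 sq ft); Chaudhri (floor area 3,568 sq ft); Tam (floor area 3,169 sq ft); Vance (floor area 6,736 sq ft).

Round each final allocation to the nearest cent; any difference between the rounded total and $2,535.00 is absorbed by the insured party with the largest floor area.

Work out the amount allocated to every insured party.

Sum of floor area: 6,617 + 8,197 + 3,568 + 3,169 + 6,736 = 28,287.
Unrounded shares: Okafor 592.9966; Ferraro 734.5917; Chaudhri 319.7540; Tam 283.9967; Vance 603.6610.
Rounded to nearest cent: Okafor $593.00; Ferraro $734.59; Chaudhri $319.75; Tam $284.00; Vance $603.66. Sum = $2,535.00.
Sum already equals the total — no adjustment.

Okafor: $593.00 | Ferraro: $734.59 | Chaudhri: $319.75 | Tam: $284.00 | Vance: $603.66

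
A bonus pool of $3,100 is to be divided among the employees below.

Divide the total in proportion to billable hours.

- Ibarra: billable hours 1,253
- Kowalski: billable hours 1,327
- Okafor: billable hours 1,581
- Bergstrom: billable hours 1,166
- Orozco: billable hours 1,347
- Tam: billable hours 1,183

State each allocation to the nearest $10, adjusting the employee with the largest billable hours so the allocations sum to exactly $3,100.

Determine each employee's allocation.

Ibarra: $490 | Kowalski: $520 | Okafor: $630 | Bergstrom: $460 | Orozco: $530 | Tam: $470

Billable hours total: 7,857.
Raw shares: Ibarra 1,253/7,857 × $3,100 = 494.37; Kowalski 1,327/7,857 × $3,100 = 523.57; Okafor 1,581/7,857 × $3,100 = 623.79; Bergstrom 1,166/7,857 × $3,100 = 460.05; Orozco 1,347/7,857 × $3,100 = 531.46; Tam 1,183/7,857 × $3,100 = 466.76.
Rounded to nearest $10: Ibarra $490; Kowalski $520; Okafor $620; Bergstrom $460; Orozco $530; Tam $470. Sum = $3,090.
Difference $3,100 − $3,090 = +$10 applied to largest billable hours (Okafor): Okafor becomes $630.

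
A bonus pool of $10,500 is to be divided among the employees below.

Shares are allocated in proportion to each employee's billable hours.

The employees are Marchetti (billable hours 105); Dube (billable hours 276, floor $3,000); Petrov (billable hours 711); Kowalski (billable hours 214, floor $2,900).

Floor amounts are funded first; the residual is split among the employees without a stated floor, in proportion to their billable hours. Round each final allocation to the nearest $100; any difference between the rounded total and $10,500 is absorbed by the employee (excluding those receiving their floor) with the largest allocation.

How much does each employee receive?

Marchetti: $600 · Dube: $3,000 · Petrov: $4,000 · Kowalski: $2,900

Minimums first: Dube $3,000; Kowalski $2,900. Balance $4,600.
Balance split over remaining billable hours 816: Marchetti 591.91 → $600; Petrov 4,008.09 → $4,000.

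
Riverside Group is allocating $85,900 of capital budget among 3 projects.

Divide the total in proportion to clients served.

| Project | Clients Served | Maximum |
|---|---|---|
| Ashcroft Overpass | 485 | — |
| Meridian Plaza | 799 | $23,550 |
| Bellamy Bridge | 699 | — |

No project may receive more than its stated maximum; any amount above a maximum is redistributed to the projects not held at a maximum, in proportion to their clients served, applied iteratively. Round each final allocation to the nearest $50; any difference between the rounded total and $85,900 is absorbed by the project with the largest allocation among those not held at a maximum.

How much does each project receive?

Ashcroft Overpass: $25,550 · Meridian Plaza: $23,550 · Bellamy Bridge: $36,800

Total clients served = 1,983.
Pro-rata shares before constraints: Ashcroft Overpass 21,009.33; Meridian Plaza 34,611.25; Bellamy Bridge 30,279.43.
Held at cap: Meridian Plaza ($23,550); residual $62,350 reallocated over remaining clients served 1,184.
Shares after redistribution: Ashcroft Overpass 25,540.33 → $25,550; Bellamy Bridge 36,809.67 → $36,800.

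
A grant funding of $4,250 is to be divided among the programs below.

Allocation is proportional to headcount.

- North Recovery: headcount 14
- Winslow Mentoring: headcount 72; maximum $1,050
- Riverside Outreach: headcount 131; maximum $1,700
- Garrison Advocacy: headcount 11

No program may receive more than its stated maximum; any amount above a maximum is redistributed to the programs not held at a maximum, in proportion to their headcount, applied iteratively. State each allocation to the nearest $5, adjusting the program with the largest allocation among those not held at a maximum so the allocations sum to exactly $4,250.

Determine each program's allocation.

Sum of headcount: 228.
Proportional shares (ignoring caps): North Recovery 260.96; Winslow Mentoring 1,342.11; Riverside Outreach 2,441.89; Garrison Advocacy 205.04.
Cap binds for Winslow Mentoring ($1,050), Riverside Outreach ($1,700); balance $1,500 reallocated over remaining headcount 25.
Redistributed shares: North Recovery 840.00 → $840; Garrison Advocacy 660.00 → $660.

North Recovery: $840 · Winslow Mentoring: $1,050 · Riverside Outreach: $1,700 · Garrison Advocacy: $660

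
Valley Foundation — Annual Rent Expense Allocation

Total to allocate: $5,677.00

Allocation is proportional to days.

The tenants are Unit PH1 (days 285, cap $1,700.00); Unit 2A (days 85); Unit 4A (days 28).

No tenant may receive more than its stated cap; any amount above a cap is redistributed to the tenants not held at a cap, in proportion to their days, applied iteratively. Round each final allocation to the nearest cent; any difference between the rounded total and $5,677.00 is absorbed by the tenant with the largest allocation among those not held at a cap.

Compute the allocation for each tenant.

Total days = 398.
Pro-rata shares before constraints: Unit PH1 4,065.1884; Unit 2A 1,212.4246; Unit 4A 399.3869.
Cap binds for Unit PH1 ($1,700.00); balance $3,977.00 reallocated over remaining days 113.
Redistributed shares: Unit 2A 2,991.5487 → $2,991.55; Unit 4A 985.4513 → $985.45.

Unit PH1: $1,700.00 | Unit 2A: $2,991.55 | Unit 4A: $985.45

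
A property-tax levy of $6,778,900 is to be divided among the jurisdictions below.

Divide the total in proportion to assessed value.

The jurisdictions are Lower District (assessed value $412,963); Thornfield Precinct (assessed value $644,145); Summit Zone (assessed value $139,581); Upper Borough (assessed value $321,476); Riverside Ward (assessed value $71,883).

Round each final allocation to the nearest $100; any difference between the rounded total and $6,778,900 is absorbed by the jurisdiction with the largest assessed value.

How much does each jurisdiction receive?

Assessed value total: 412,963 + 644,145 + 139,581 + 321,476 + 71,883 = 1,590,048.
Pro-rata amounts: Lower District 1,760,597.72; Thornfield Precinct 2,746,202.97; Summit Zone 595,079.92; Upper Borough 1,370,558.41; Riverside Ward 306,460.98.
Rounded to nearest $100: Lower District $1,760,600; Thornfield Precinct $2,746,200; Summit Zone $595,100; Upper Borough $1,370,600; Riverside Ward $306,500. Sum = $6,779,000.
Difference $6,778,900 − $6,779,000 = −$100 applied to largest assessed value (Thornfield Precinct): Thornfield Precinct becomes $2,746,100.

Lower District: $1,760,600; Thornfield Precinct: $2,746,100; Summit Zone: $595,100; Upper Borough: $1,370,600; Riverside Ward: $306,500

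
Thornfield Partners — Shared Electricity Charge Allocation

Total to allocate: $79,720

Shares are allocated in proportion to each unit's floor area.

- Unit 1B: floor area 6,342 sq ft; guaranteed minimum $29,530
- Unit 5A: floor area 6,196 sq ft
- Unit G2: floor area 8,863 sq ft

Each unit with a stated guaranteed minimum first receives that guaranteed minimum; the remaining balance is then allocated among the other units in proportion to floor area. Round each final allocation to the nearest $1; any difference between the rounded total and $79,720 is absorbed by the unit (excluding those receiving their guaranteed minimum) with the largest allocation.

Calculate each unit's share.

Unit 1B: $29,530 · Unit 5A: $20,651 · Unit G2: $29,539

Minimums first: Unit 1B $29,530. Residual $50,190.
Residual split over remaining floor area 15,059: Unit 5A 20,650.59 → $20,651; Unit G2 29,539.41 → $29,539.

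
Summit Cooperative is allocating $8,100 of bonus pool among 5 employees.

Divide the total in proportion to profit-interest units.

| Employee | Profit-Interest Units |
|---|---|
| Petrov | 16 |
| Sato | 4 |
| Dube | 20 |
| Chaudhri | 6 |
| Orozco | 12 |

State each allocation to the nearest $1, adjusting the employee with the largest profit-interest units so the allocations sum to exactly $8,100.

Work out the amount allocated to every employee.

Sum of profit-interest units: 16 + 4 + 20 + 6 + 12 = 58.
Unrounded shares: Petrov 2,234.48; Sato 558.62; Dube 2,793.10; Chaudhri 837.93; Orozco 1,675.86.
After rounding ($1): Petrov $2,234; Sato $559; Dube $2,793; Chaudhri $838; Orozco $1,676. Sum = $8,100.
Rounded total matches; no reconciliation needed.

Petrov: $2,234; Sato: $559; Dube: $2,793; Chaudhri: $838; Orozco: $1,676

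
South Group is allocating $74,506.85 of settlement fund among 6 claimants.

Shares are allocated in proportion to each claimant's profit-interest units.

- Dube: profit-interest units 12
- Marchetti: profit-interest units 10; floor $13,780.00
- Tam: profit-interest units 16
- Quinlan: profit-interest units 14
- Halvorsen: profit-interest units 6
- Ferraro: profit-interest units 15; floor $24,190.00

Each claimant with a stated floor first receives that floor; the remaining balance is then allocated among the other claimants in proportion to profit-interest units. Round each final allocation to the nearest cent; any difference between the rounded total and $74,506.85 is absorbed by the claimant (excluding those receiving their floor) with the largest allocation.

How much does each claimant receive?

Dube: $9,134.21 · Marchetti: $13,780.00 · Tam: $12,178.95 · Quinlan: $10,656.58 · Halvorsen: $4,567.11 · Ferraro: $24,190.00

Guaranteed amounts: Marchetti $13,780.00; Ferraro $24,190.00. Remaining pool $36,536.85.
Remaining pool split over remaining profit-interest units 48: Dube 9,134.2125 → $9,134.21; Tam 12,178.9500 → $12,178.95; Quinlan 10,656.5812 → $10,656.58; Halvorsen 4,567.1062 → $4,567.11.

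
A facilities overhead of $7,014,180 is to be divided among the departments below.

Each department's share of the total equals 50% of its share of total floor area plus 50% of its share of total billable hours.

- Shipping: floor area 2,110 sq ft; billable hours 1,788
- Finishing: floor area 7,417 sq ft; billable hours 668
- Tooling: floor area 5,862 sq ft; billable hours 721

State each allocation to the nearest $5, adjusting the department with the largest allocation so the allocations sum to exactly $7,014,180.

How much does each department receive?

Shipping: $2,454,630 | Finishing: $2,427,710 | Tooling: $2,131,840

Floor area total 15,389; billable hours total 3,177.
Composite weights (50% floor area + 50% billable hours): Shipping 0.3500; Finishing 0.3461; Tooling 0.3039.
Proportional shares: Shipping 2,454,633.38; Finishing 2,427,709.02; Tooling 2,131,837.60.
Rounded to nearest $5: Shipping $2,454,635; Finishing $2,427,710; Tooling $2,131,840. Sum = $7,014,185.
Difference $7,014,180 − $7,014,185 = −$5 applied to largest allocation (Shipping): Shipping becomes $2,454,630.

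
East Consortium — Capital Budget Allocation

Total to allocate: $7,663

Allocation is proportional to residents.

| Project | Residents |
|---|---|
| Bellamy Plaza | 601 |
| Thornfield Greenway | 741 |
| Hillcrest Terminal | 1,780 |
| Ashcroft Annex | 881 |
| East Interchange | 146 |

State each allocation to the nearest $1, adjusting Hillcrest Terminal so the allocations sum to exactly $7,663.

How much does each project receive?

Bellamy Plaza: $1,110; Thornfield Greenway: $1,369; Hillcrest Terminal: $3,287; Ashcroft Annex: $1,627; East Interchange: $270

Sum of residents: 4,149.
Pro-rata amounts: Bellamy Plaza 601/4,149 × $7,663 = 1,110.02; Thornfield Greenway 741/4,149 × $7,663 = 1,368.59; Hillcrest Terminal 1,780/4,149 × $7,663 = 3,287.57; Ashcroft Annex 881/4,149 × $7,663 = 1,627.16; East Interchange 146/4,149 × $7,663 = 269.65.
At nearest $1: Bellamy Plaza $1,110; Thornfield Greenway $1,369; Hillcrest Terminal $3,288; Ashcroft Annex $1,627; East Interchange $270. Sum = $7,664.
Difference $7,663 − $7,664 = −$1 applied to Hillcrest Terminal: Hillcrest Terminal becomes $3,287.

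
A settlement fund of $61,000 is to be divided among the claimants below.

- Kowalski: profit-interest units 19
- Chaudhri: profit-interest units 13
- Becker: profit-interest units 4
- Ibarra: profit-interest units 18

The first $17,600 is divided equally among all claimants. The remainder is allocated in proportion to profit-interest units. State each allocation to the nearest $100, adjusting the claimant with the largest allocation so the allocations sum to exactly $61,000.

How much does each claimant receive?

Kowalski: $19,700; Chaudhri: $14,800; Becker: $7,600; Ibarra: $18,900

Equal tier: $17,600 ÷ 4 = $4,400 apiece.
Remainder $43,400 by profit-interest units (total 54): Kowalski 15,270.37 → $15,300; Chaudhri 10,448.15 → $10,400; Becker 3,214.81 → $3,200; Ibarra 14,466.67 → $14,500.
Totals: Kowalski $4,400 + $15,300 = $19,700; Chaudhri $4,400 + $10,400 = $14,800; Becker $4,400 + $3,200 = $7,600; Ibarra $4,400 + $14,500 = $18,900.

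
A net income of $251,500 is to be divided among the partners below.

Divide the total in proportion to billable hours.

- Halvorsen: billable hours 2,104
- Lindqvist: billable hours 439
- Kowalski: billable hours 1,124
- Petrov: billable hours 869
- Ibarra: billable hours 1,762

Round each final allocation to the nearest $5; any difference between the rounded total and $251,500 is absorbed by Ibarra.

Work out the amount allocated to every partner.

Halvorsen: $84,020 | Lindqvist: $17,530 | Kowalski: $44,885 | Petrov: $34,700 | Ibarra: $70,365

Total billable hours = 6,298.
Unrounded shares: Halvorsen 2,104/6,298 × $251,500 = 84,019.69; Lindqvist 439/6,298 × $251,500 = 17,530.72; Kowalski 1,124/6,298 × $251,500 = 44,885.04; Petrov 869/6,298 × $251,500 = 34,702.05; Ibarra 1,762/6,298 × $251,500 = 70,362.496.
After rounding ($5): Halvorsen $84,020; Lindqvist $17,530; Kowalski $44,885; Petrov $34,700; Ibarra $70,360. Sum = $251,495.
Difference $251,500 − $251,495 = +$5 applied to Ibarra: Ibarra becomes $70,365.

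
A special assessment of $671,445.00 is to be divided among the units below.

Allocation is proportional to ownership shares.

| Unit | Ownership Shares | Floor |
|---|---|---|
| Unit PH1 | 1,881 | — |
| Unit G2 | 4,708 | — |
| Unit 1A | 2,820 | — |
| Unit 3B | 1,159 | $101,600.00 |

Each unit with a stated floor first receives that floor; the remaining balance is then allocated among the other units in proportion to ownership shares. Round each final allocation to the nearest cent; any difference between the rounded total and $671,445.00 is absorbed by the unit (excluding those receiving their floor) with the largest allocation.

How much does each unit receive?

Minimums first: Unit 3B $101,600.00. Remaining pool $569,845.00.
Remaining pool split over remaining ownership shares 9,409: Unit PH1 113,920.5489 → $113,920.55; Unit G2 285,134.4734 → $285,134.47; Unit 1A 170,789.9777 → $170,789.98.

Unit PH1: $113,920.55; Unit G2: $285,134.47; Unit 1A: $170,789.98; Unit 3B: $101,600.00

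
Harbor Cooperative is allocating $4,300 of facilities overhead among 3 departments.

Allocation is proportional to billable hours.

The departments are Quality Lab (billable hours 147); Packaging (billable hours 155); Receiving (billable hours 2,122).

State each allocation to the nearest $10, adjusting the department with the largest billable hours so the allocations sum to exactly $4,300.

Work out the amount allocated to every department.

Sum of billable hours: 147 + 155 + 2,122 = 2,424.
Proportional shares: Quality Lab 260.77; Packaging 274.96; Receiving 3,764.27.
At nearest $10: Quality Lab $260; Packaging $270; Receiving $3,760. Sum = $4,290.
Difference $4,300 − $4,290 = +$10 applied to largest billable hours (Receiving): Receiving becomes $3,770.

Quality Lab: $260 | Packaging: $270 | Receiving: $3,770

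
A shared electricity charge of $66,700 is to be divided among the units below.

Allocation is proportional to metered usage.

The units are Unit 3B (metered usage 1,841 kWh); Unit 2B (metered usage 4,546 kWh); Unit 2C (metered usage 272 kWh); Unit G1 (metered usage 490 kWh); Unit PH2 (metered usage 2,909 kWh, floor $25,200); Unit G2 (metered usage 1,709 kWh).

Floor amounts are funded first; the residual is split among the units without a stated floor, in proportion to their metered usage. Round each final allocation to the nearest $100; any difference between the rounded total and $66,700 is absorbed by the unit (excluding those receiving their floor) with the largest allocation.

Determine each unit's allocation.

Unit 3B: $8,600 | Unit 2B: $21,300 | Unit 2C: $1,300 | Unit G1: $2,300 | Unit PH2: $25,200 | Unit G2: $8,000

Guaranteed amounts: Unit PH2 $25,200. Balance $41,500.
Balance split over remaining metered usage 8,858: Unit 3B 8,625.14 → $8,600; Unit 2B 21,298.15 → $21,300; Unit 2C 1,274.33 → $1,300; Unit G1 2,295.66 → $2,300; Unit G2 8,006.72 → $8,000.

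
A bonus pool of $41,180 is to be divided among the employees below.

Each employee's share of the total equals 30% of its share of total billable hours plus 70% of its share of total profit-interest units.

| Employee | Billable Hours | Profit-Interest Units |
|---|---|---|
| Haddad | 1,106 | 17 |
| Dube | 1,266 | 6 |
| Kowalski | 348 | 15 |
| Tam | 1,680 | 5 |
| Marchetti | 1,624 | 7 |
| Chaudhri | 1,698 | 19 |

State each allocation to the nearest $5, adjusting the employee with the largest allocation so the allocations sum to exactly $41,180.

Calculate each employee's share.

Billable hours total 7,722; profit-interest units total 69.
Combined weights (30% billable hours + 70% profit-interest units): Haddad 0.2154; Dube 0.1101; Kowalski 0.1657; Tam 0.1160; Marchetti 0.1341; Chaudhri 0.2587.
Proportional shares: Haddad 8,871.49; Dube 4,532.01; Kowalski 6,823.27; Tam 4,776.58; Marchetti 5,522.52; Chaudhri 10,654.13.
After rounding ($5): Haddad $8,870; Dube $4,530; Kowalski $6,825; Tam $4,775; Marchetti $5,525; Chaudhri $10,655. Sum = $41,180.
Rounded total matches; no reconciliation needed.

Haddad: $8,870 · Dube: $4,530 · Kowalski: $6,825 · Tam: $4,775 · Marchetti: $5,525 · Chaudhri: $10,655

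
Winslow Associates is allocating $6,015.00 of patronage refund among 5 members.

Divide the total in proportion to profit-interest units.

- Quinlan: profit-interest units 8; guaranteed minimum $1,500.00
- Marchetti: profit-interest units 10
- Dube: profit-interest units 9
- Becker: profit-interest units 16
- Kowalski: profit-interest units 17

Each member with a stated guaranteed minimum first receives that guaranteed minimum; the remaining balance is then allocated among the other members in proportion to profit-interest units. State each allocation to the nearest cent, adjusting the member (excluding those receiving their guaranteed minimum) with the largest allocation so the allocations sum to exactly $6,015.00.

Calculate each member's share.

Quinlan: $1,500.00 · Marchetti: $868.27 · Dube: $781.44 · Becker: $1,389.23 · Kowalski: $1,476.06

Guaranteed amounts: Quinlan $1,500.00. Residual $4,515.00.
Residual split over remaining profit-interest units 52: Marchetti 868.2692 → $868.27; Dube 781.4423 → $781.44; Becker 1,389.2308 → $1,389.23; Kowalski 1,476.0577 → $1,476.06.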